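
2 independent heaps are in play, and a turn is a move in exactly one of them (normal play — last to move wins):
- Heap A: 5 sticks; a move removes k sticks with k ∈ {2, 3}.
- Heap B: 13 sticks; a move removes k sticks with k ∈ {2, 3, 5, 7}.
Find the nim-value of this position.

Grundy values for heap A (subtraction set {2, 3}):
k:     0  1  2  3  4  5
g(k):  0  0  1  1  2  0
So g(5) = 0.
Grundy values for heap B (subtraction set {2, 3, 5, 7}):
k:     0  1  2  3  4  5  6  7  8  9 10 11 12 13
g(k):  0  0  1  1  2  2  3  3  4  0  0  1  1  2
So g(13) = 2.
The value of a disjunctive sum is the nim-sum of the parts.
Combined value = 0 ⊕ 2 = 2.

2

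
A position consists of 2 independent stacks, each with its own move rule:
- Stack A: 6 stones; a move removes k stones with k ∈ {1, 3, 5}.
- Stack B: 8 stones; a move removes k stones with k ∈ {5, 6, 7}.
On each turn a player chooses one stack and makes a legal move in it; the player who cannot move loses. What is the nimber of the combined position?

1

For stack A, compute g(0), g(1), … with moves {1, 3, 5}:
k:     0  1  2  3  4  5  6
g(k):  0  1  0  1  0  1  0
So g(6) = 0.
Build the Grundy sequence for stack B with g(k) = mex{g(k−s) : s ∈ {5, 6, 7}, s ≤ k}:
k:     0  1  2  3  4  5  6  7  8
g(k):  0  0  0  0  0  1  1  1  1
So g(8) = 1.
By the Sprague-Grundy theorem, the Grundy value of a sum of independent games is the XOR of the component values.
Combined value = 0 ⊕ 1 = 1.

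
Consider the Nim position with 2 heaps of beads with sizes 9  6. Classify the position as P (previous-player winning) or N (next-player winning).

N-position

Compute the nim-sum pairwise:
9 ^ 6 = 15
The nim-sum is 15 ≠ 0, so this is an N-position: the player to move can win.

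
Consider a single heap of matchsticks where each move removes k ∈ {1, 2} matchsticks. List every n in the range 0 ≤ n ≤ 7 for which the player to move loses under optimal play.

0, 3, 6

Grundy values for subtraction set {1, 2}:
k:     0  1  2  3  4  5  6  7
g(k):  0  1  2  0  1  2  0  1
The P-positions (g = 0) in 0..7 are 0, 3, 6.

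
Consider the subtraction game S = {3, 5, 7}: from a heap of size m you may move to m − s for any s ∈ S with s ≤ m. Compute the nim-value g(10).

Build the Grundy sequence with g(k) = mex{g(k−s) : s ∈ {3, 5, 7}, s ≤ k}:
g(0) = mex{} = 0
g(1) = mex{} = 0
g(2) = mex{} = 0
g(3) = mex{0} = 1
g(4) = mex{0} = 1
g(5) = mex{0} = 1
g(6) = mex{0,1} = 2
g(7) = mex{0,1} = 2
g(8) = mex{0,1} = 2
g(9) = mex{0,1,2} = 3
g(10) = mex{1,2} = 0
So g(10) = 0.

0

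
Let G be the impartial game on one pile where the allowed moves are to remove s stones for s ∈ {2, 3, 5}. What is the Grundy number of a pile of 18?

Build the Grundy sequence with g(k) = mex{g(k−s) : s ∈ {2, 3, 5}, s ≤ k}:
k:     0  1  2  3  4  5  6  7  8  9 10 11 12 13 14 15 16 17 18
g(k):  0  0  1  1  2  2  3  0  0  1  1  2  2  3  0  0  1  1  2
So g(18) = 2.

2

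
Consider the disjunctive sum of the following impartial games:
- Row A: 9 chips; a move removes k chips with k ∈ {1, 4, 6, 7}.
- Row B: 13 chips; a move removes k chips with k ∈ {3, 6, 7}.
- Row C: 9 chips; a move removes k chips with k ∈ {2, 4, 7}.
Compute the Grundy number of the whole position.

For row A, compute g(0), g(1), … with moves {1, 4, 6, 7}:
k:     0  1  2  3  4  5  6  7  8  9
g(k):  0  1  0  1  2  0  1  2  3  2
So g(9) = 2.
Build the Grundy sequence for row B with g(k) = mex{g(k−s) : s ∈ {3, 6, 7}, s ≤ k}:
g(0) = mex{} = 0
g(1) = mex{} = 0
g(2) = mex{} = 0
g(3) = mex{0} = 1
g(4) = mex{0} = 1
g(5) = mex{0} = 1
g(6) = mex{0,1} = 2
g(7) = mex{0,1} = 2
g(8) = mex{0,1} = 2
g(9) = mex{0,1,2} = 3
g(10) = mex{1,2} = 0
g(11) = mex{1,2} = 0
g(12) = mex{1,2,3} = 0
g(13) = mex{0,2} = 1
So g(13) = 1.
For row C, compute g(0), g(1), … with moves {2, 4, 7}:
g(0) = mex{} = 0
g(1) = mex{} = 0
g(2) = mex{0} = 1
g(3) = mex{0} = 1
g(4) = mex{0,1} = 2
g(5) = mex{0,1} = 2
g(6) = mex{1,2} = 0
g(7) = mex{0,1,2} = 3
g(8) = mex{0,2} = 1
g(9) = mex{1,2,3} = 0
So g(9) = 0.
The value of a disjunctive sum is the nim-sum of the parts.
Combined value = 2 XOR 1 XOR 0 = 3.

3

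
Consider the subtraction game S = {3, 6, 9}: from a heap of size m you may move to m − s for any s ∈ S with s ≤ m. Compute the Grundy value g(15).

1

Build the Grundy sequence with g(k) = mex{g(k−s) : s ∈ {3, 6, 9}, s ≤ k}:
k:     0  1  2  3  4  5  6  7  8  9 10 11 12 13 14 15
g(k):  0  0  0  1  1  1  2  2  2  3  3  3  0  0  0  1
So g(15) = 1.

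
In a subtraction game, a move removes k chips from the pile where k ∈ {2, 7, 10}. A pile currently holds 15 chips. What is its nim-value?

Grundy values for subtraction set {2, 7, 10}:
k:     0  1  2  3  4  5  6  7  8  9 10 11 12 13 14 15
g(k):  0  0  1  1  0  0  1  1  2  0  3  1  2  0  3  1
So g(15) = 1.

1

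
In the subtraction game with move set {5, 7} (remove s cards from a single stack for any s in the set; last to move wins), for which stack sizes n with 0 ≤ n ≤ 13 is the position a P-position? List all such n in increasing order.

0, 1, 2, 3, 4, 12, 13

Build the Grundy sequence with g(k) = mex{g(k−s) : s ∈ {5, 7}, s ≤ k}:
k:     0  1  2  3  4  5  6  7  8  9 10 11 12 13
g(k):  0  0  0  0  0  1  1  1  1  1  2  2  0  0
The P-positions (g = 0) in 0..13 are 0, 1, 2, 3, 4, 12, 13.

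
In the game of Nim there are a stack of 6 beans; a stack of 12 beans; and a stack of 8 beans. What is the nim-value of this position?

Nim-sum: 6 ^ 12 ^ 8 = 2.

2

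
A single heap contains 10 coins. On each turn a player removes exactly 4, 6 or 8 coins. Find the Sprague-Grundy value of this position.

2

Build the Grundy sequence with g(k) = mex{g(k−s) : s ∈ {4, 6, 8}, s ≤ k}:
k:     0  1  2  3  4  5  6  7  8  9 10
g(k):  0  0  0  0  1  1  1  1  2  2  2
So g(10) = 2.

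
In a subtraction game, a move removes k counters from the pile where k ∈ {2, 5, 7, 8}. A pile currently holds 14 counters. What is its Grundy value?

0

Grundy values for subtraction set {2, 5, 7, 8}:
k:     0  1  2  3  4  5  6  7  8  9 10 11 12 13 14
g(k):  0  0  1  1  0  2  1  3  2  2  0  3  1  0  0
So g(14) = 0.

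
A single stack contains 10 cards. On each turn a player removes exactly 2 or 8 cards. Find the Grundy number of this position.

0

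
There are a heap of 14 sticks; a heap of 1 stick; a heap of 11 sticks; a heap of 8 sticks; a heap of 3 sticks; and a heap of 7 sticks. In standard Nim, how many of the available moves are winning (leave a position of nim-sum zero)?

3

Nim-sum: 14 ⊕ 1 ⊕ 11 ⊕ 8 ⊕ 3 ⊕ 7 = 8.
The overall nim-sum is X = 8. A heap of size p has a winning move iff p XOR X < p (reduce it to p XOR X).
  14: 14 XOR 8 = 6 < 14 — winning move (to 6).
  1: 1 XOR 8 = 9 ≥ 1 — no move.
  11: 11 XOR 8 = 3 < 11 — winning move (to 3).
  8: 8 XOR 8 = 0 < 8 — winning move (to 0).
  3: 3 XOR 8 = 11 ≥ 3 — no move.
  7: 7 XOR 8 = 15 ≥ 7 — no move.
That gives 3 winning moves.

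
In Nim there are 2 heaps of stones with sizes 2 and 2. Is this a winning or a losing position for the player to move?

Write each in binary and XOR column by column:
  10  (2)
  10  (2)
  --
  00  (0)
The nim-sum is 0, so this is a P-position: the player to move is in a losing position under optimal play.

Losing position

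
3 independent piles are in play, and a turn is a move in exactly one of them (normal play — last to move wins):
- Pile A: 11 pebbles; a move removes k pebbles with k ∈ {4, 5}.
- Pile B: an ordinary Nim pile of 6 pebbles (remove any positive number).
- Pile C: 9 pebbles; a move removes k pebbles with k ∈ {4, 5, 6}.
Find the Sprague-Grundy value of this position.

Build the Grundy sequence for pile A with g(k) = mex{g(k−s) : s ∈ {4, 5}, s ≤ k}:
k:     0  1  2  3  4  5  6  7  8  9 10 11
g(k):  0  0  0  0  1  1  1  1  2  0  0  0
So g(11) = 0.
Pile B is a plain Nim pile of size 6, so its Grundy value is 6.
Grundy values for pile C (subtraction set {4, 5, 6}):
k:     0  1  2  3  4  5  6  7  8  9
g(k):  0  0  0  0  1  1  1  1  2  2
So g(9) = 2.
The value of a disjunctive sum is the nim-sum of the parts.
Combined value = 0 ⊕ 6 ⊕ 2 = 4.

4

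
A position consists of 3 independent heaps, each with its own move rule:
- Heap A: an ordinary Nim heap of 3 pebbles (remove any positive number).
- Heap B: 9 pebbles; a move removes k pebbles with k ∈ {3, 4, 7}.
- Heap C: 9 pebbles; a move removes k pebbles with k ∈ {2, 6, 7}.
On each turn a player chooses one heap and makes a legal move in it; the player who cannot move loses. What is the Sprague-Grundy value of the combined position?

Heap A is a plain Nim heap of size 3, so its Grundy value is 3.
Build the Grundy sequence for heap B with g(k) = mex{g(k−s) : s ∈ {3, 4, 7}, s ≤ k}:
k:     0  1  2  3  4  5  6  7  8  9
g(k):  0  0  0  1  1  1  2  2  2  3
So g(9) = 3.
For heap C, compute g(0), g(1), … with moves {2, 6, 7}:
g(0) = mex{} = 0
g(1) = mex{} = 0
g(2) = mex{0} = 1
g(3) = mex{0} = 1
g(4) = mex{1} = 0
g(5) = mex{1} = 0
g(6) = mex{0} = 1
g(7) = mex{0} = 1
g(8) = mex{0,1} = 2
g(9) = mex{1} = 0
So g(9) = 0.
By the Sprague-Grundy theorem, the Grundy value of a sum of independent games is the XOR of the component values.
Combined value = 3 XOR 3 XOR 0 = 0.

0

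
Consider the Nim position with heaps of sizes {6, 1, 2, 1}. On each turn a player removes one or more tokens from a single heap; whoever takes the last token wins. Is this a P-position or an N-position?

N-position

Write each in binary and XOR column by column:
  110  (6)
  001  (1)
  010  (2)
  001  (1)
  ---
  100  (4)
The nim-sum is 4 ≠ 0, so this is an N-position: the player to move can win.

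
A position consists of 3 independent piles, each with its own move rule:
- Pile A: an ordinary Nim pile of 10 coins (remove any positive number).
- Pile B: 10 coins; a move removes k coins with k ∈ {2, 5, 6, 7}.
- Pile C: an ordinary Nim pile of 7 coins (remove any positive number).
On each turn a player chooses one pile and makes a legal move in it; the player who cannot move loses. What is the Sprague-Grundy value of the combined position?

14

Pile A is a plain Nim pile of size 10, so its Grundy value is 10.
Build the Grundy sequence for pile B with g(k) = mex{g(k−s) : s ∈ {2, 5, 6, 7}, s ≤ k}:
k:     0  1  2  3  4  5  6  7  8  9 10
g(k):  0  0  1  1  0  2  1  3  2  2  3
So g(10) = 3.
Pile C is a plain Nim pile of size 7, so its Grundy value is 7.
The value of a disjunctive sum is the nim-sum of the parts.
Combined value = 10 ⊕ 3 ⊕ 7 = 14.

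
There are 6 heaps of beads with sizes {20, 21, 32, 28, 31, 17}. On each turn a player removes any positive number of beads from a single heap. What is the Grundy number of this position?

51

Write each in binary and XOR column by column:
  010100  (20)
  010101  (21)
  100000  (32)
  011100  (28)
  011111  (31)
  010001  (17)
  ------
  110011  (51)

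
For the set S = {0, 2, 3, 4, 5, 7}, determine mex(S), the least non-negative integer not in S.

1

0 is in the set but 1 is not, so the mex is 1.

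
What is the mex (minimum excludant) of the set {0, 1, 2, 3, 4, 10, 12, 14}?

5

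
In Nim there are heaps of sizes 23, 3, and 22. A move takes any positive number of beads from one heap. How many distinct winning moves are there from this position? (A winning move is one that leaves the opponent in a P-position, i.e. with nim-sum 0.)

Compute the nim-sum pairwise:
23 XOR 3 = 20
20 XOR 22 = 2
The overall nim-sum is X = 2. A heap of size p has a winning move iff p XOR X < p (reduce it to p XOR X).
  23: 23 XOR 2 = 21 < 23 — winning move (to 21).
  3: 3 XOR 2 = 1 < 3 — winning move (to 1).
  22: 22 XOR 2 = 20 < 22 — winning move (to 20).
That gives 3 winning moves.

3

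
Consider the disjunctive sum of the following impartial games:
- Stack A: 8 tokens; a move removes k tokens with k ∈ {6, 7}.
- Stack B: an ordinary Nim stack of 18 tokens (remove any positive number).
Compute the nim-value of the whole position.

For stack A, compute g(0), g(1), … with moves {6, 7}:
k:     0  1  2  3  4  5  6  7  8
g(k):  0  0  0  0  0  0  1  1  1
So g(8) = 1.
Stack B is a plain Nim stack of size 18, so its Grundy value is 18.
By the Sprague-Grundy theorem, the Grundy value of a sum of independent games is the XOR of the component values.
Combined value = 1 ⊕ 18 = 19.

19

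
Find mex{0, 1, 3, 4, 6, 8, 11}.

2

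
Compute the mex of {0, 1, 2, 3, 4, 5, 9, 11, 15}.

6

The values 0, 1, 2, 3, 4, 5 are all present; 6 is the first non-negative integer missing from the set.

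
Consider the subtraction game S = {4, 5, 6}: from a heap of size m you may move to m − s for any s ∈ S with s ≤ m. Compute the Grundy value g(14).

1

Build the Grundy sequence with g(k) = mex{g(k−s) : s ∈ {4, 5, 6}, s ≤ k}:
g(0) = mex{} = 0
g(1) = mex{} = 0
g(2) = mex{} = 0
g(3) = mex{} = 0
g(4) = mex{0} = 1
g(5) = mex{0} = 1
g(6) = mex{0} = 1
g(7) = mex{0} = 1
g(8) = mex{0,1} = 2
g(9) = mex{0,1} = 2
g(10) = mex{1} = 0
g(11) = mex{1} = 0
g(12) = mex{1,2} = 0
g(13) = mex{1,2} = 0
g(14) = mex{0,2} = 1
So g(14) = 1.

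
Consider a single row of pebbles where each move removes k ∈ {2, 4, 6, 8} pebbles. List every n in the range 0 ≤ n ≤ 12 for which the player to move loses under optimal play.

0, 1, 10, 11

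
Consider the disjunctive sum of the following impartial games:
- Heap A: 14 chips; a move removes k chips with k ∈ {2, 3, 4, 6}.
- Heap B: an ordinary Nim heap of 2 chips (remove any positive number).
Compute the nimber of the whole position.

Build the Grundy sequence for heap A with g(k) = mex{g(k−s) : s ∈ {2, 3, 4, 6}, s ≤ k}:
g(0) = mex{} = 0
g(1) = mex{} = 0
g(2) = mex{0} = 1
g(3) = mex{0} = 1
g(4) = mex{0,1} = 2
g(5) = mex{0,1} = 2
g(6) = mex{0,1,2} = 3
g(7) = mex{0,1,2} = 3
g(8) = mex{1,2,3} = 0
g(9) = mex{1,2,3} = 0
g(10) = mex{0,2,3} = 1
g(11) = mex{0,2,3} = 1
g(12) = mex{0,1,3} = 2
g(13) = mex{0,1,3} = 2
g(14) = mex{0,1,2} = 3
So g(14) = 3.
Heap B is a plain Nim heap of size 2, so its Grundy value is 2.
By the Sprague-Grundy theorem, the Grundy value of a sum of independent games is the XOR of the component values.
Combined value = 3 ⊕ 2 = 1.

1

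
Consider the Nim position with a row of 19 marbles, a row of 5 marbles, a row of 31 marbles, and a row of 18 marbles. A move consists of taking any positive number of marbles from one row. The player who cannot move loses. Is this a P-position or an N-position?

N-position

Compute the nim-sum pairwise:
19 ^ 5 = 22
22 ^ 31 = 9
9 ^ 18 = 27
The nim-sum is 27 ≠ 0, so this is an N-position: the player to move can win.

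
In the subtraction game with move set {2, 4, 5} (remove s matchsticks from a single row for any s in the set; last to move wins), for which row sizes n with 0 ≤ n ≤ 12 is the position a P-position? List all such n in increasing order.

0, 1, 7, 8

Compute g(0), g(1), … for moves {2, 4, 5}:
g(0) = mex{} = 0
g(1) = mex{} = 0
g(2) = mex{0} = 1
g(3) = mex{0} = 1
g(4) = mex{0,1} = 2
g(5) = mex{0,1} = 2
g(6) = mex{0,1,2} = 3
g(7) = mex{1,2} = 0
g(8) = mex{1,2,3} = 0
g(9) = mex{0,2} = 1
g(10) = mex{0,2,3} = 1
g(11) = mex{0,1,3} = 2
g(12) = mex{0,1} = 2
The P-positions (g = 0) in 0..12 are 0, 1, 7, 8.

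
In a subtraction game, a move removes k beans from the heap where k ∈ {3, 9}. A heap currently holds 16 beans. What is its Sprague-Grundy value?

1

Build the Grundy sequence with g(k) = mex{g(k−s) : s ∈ {3, 9}, s ≤ k}:
k:     0  1  2  3  4  5  6  7  8  9 10 11 12 13 14 15 16
g(k):  0  0  0  1  1  1  0  0  0  1  1  1  0  0  0  1  1
So g(16) = 1.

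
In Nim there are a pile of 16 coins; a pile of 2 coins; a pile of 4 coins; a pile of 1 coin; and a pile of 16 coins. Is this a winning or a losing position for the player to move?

Winning position

Compute the nim-sum pairwise:
16 ^ 2 = 18
18 ^ 4 = 22
22 ^ 1 = 23
23 ^ 16 = 7
The nim-sum is 7 ≠ 0, so this is an N-position: the player to move can win.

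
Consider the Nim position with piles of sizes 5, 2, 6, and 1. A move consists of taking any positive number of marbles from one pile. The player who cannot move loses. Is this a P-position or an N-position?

P-position

Write each in binary and XOR column by column:
  101  (5)
  010  (2)
  110  (6)
  001  (1)
  ---
  000  (0)
The nim-sum is 0, so this is a P-position: the player to move is in a losing position under optimal play.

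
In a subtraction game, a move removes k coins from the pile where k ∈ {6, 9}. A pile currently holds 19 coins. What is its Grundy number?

0

Compute g(0), g(1), … for moves {6, 9}:
k:     0  1  2  3  4  5  6  7  8  9 10 11 12 13 14 15 16 17 18 19
g(k):  0  0  0  0  0  0  1  1  1  1  1  1  2  2  2  0  0  0  0  0
So g(19) = 0.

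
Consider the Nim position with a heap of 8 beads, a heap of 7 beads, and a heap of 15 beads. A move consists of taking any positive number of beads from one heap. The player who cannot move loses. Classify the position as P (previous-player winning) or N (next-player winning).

Bitwise XOR of the heap sizes:
  1000  (8)
  0111  (7)
  1111  (15)
  ----
  0000  (0)
The nim-sum is 0, so this is a P-position: the player to move is in a losing position under optimal play.

P-position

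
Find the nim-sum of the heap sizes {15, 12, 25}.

26

Compute the nim-sum pairwise:
15 ^ 12 = 3
3 ^ 25 = 26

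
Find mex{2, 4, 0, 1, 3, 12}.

5

The values 0, 1, 2, 3, 4 are all present; 5 is the first non-negative integer missing from the set.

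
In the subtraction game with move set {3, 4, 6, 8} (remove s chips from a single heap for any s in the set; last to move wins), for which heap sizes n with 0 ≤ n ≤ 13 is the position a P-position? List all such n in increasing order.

Grundy values for subtraction set {3, 4, 6, 8}:
g(0) = mex{} = 0
g(1) = mex{} = 0
g(2) = mex{} = 0
g(3) = mex{0} = 1
g(4) = mex{0} = 1
g(5) = mex{0} = 1
g(6) = mex{0,1} = 2
g(7) = mex{0,1} = 2
g(8) = mex{0,1} = 2
g(9) = mex{0,1,2} = 3
g(10) = mex{0,1,2} = 3
g(11) = mex{1,2} = 0
g(12) = mex{1,2,3} = 0
g(13) = mex{1,2,3} = 0
The P-positions (g = 0) in 0..13 are 0, 1, 2, 11, 12, 13.

0, 1, 2, 11, 12, 13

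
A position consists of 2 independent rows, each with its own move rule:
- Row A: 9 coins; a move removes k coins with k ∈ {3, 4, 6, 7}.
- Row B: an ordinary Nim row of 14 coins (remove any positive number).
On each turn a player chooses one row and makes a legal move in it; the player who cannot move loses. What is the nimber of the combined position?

Build the Grundy sequence for row A with g(k) = mex{g(k−s) : s ∈ {3, 4, 6, 7}, s ≤ k}:
g(0) = mex{} = 0
g(1) = mex{} = 0
g(2) = mex{} = 0
g(3) = mex{0} = 1
g(4) = mex{0} = 1
g(5) = mex{0} = 1
g(6) = mex{0,1} = 2
g(7) = mex{0,1} = 2
g(8) = mex{0,1} = 2
g(9) = mex{0,1,2} = 3
So g(9) = 3.
Row B is a plain Nim row of size 14, so its Grundy value is 14.
The value of a disjunctive sum is the nim-sum of the parts.
Combined value = 3 ⊕ 14 = 13.

13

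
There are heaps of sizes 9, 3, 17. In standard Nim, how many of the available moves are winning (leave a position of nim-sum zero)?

1

In binary:
  01001  (9)
  00011  (3)
  10001  (17)
  -----
  11011  (27)
The overall nim-sum is X = 27. A heap of size p has a winning move iff p XOR X < p (reduce it to p XOR X).
  9: 9 XOR 27 = 18 ≥ 9 — no move.
  3: 3 XOR 27 = 24 ≥ 3 — no move.
  17: 17 XOR 27 = 10 < 17 — winning move (to 10).
That gives 1 winning move.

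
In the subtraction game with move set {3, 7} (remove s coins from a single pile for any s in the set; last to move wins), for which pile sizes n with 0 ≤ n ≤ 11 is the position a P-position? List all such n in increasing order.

0, 1, 2, 6, 10, 11

Compute g(0), g(1), … for moves {3, 7}:
g(0) = mex{} = 0
g(1) = mex{} = 0
g(2) = mex{} = 0
g(3) = mex{0} = 1
g(4) = mex{0} = 1
g(5) = mex{0} = 1
g(6) = mex{1} = 0
g(7) = mex{0,1} = 2
g(8) = mex{0,1} = 2
g(9) = mex{0} = 1
g(10) = mex{1,2} = 0
g(11) = mex{1,2} = 0
The P-positions (g = 0) in 0..11 are 0, 1, 2, 6, 10, 11.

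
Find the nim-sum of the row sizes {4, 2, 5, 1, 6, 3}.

Bitwise XOR of the heap sizes:
  100  (4)
  010  (2)
  101  (5)
  001  (1)
  110  (6)
  011  (3)
  ---
  111  (7)

7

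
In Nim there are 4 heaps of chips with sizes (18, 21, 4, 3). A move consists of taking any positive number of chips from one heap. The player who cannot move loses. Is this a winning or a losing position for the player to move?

Losing position

Nim-sum: 18 ^ 21 ^ 4 ^ 3 = 0.
The nim-sum is 0, so this is a P-position: the player to move is in a losing position under optimal play.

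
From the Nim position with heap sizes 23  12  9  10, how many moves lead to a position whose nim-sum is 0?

1

Compute the nim-sum pairwise:
23 XOR 12 = 27
27 XOR 9 = 18
18 XOR 10 = 24
The overall nim-sum is X = 24. A heap of size p has a winning move iff p XOR X < p (reduce it to p XOR X).
  23: 23 XOR 24 = 15 < 23 — winning move (to 15).
  12: 12 XOR 24 = 20 ≥ 12 — no move.
  9: 9 XOR 24 = 17 ≥ 9 — no move.
  10: 10 XOR 24 = 18 ≥ 10 — no move.
That gives 1 winning move.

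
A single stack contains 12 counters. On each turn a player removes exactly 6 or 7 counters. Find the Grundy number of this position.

2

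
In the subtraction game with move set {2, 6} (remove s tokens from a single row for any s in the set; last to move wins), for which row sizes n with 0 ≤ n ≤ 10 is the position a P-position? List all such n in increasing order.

0, 1, 4, 5, 8, 9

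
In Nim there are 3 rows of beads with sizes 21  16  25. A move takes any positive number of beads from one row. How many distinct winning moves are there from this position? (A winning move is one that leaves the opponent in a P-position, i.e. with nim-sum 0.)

3

In binary:
  10101  (21)
  10000  (16)
  11001  (25)
  -----
  11100  (28)
The overall nim-sum is X = 28. A row of size p has a winning move iff p XOR X < p (reduce it to p XOR X).
  21: 21 XOR 28 = 9 < 21 — winning move (to 9).
  16: 16 XOR 28 = 12 < 16 — winning move (to 12).
  25: 25 XOR 28 = 5 < 25 — winning move (to 5).
That gives 3 winning moves.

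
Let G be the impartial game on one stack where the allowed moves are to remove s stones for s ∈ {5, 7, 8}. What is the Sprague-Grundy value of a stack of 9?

1

Build the Grundy sequence with g(k) = mex{g(k−s) : s ∈ {5, 7, 8}, s ≤ k}:
g(0) = mex{} = 0
g(1) = mex{} = 0
g(2) = mex{} = 0
g(3) = mex{} = 0
g(4) = mex{} = 0
g(5) = mex{0} = 1
g(6) = mex{0} = 1
g(7) = mex{0} = 1
g(8) = mex{0} = 1
g(9) = mex{0} = 1
So g(9) = 1.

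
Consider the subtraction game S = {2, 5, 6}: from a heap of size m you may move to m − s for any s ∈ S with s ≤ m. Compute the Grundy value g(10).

1

Grundy values for subtraction set {2, 5, 6}:
k:     0  1  2  3  4  5  6  7  8  9 10
g(k):  0  0  1  1  0  2  1  3  0  2  1
So g(10) = 1.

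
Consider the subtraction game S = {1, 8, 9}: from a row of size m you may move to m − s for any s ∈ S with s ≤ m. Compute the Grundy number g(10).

Build the Grundy sequence with g(k) = mex{g(k−s) : s ∈ {1, 8, 9}, s ≤ k}:
g(0) = mex{} = 0
g(1) = mex{0} = 1
g(2) = mex{1} = 0
g(3) = mex{0} = 1
g(4) = mex{1} = 0
g(5) = mex{0} = 1
g(6) = mex{1} = 0
g(7) = mex{0} = 1
g(8) = mex{0,1} = 2
g(9) = mex{0,1,2} = 3
g(10) = mex{0,1,3} = 2
So g(10) = 2.

2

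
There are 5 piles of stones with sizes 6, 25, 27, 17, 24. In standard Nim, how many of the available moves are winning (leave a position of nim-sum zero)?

3

Write each in binary and XOR column by column:
  00110  (6)
  11001  (25)
  11011  (27)
  10001  (17)
  11000  (24)
  -----
  01101  (13)
The overall nim-sum is X = 13. A pile of size p has a winning move iff p XOR X < p (reduce it to p XOR X).
  6: 6 XOR 13 = 11 ≥ 6 — no move.
  25: 25 XOR 13 = 20 < 25 — winning move (to 20).
  27: 27 XOR 13 = 22 < 27 — winning move (to 22).
  17: 17 XOR 13 = 28 ≥ 17 — no move.
  24: 24 XOR 13 = 21 < 24 — winning move (to 21).
That gives 3 winning moves.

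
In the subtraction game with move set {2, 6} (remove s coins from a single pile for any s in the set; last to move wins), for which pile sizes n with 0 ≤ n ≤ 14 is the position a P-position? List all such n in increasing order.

0, 1, 4, 5, 8, 9, 12, 13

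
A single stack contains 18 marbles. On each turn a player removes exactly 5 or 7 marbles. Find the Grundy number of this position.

1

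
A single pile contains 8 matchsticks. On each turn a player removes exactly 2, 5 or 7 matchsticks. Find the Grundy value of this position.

Grundy values for subtraction set {2, 5, 7}:
k:     0  1  2  3  4  5  6  7  8
g(k):  0  0  1  1  0  2  1  3  2
So g(8) = 2.

2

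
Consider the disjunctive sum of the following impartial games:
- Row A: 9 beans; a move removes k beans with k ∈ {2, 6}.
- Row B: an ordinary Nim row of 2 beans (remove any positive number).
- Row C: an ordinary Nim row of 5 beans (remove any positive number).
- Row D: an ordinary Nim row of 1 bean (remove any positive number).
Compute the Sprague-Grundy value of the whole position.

For row A, compute g(0), g(1), … with moves {2, 6}:
g(0) = mex{} = 0
g(1) = mex{} = 0
g(2) = mex{0} = 1
g(3) = mex{0} = 1
g(4) = mex{1} = 0
g(5) = mex{1} = 0
g(6) = mex{0} = 1
g(7) = mex{0} = 1
g(8) = mex{1} = 0
g(9) = mex{1} = 0
So g(9) = 0.
Row B is a plain Nim row of size 2, so its Grundy value is 2.
Row C is a plain Nim row of size 5, so its Grundy value is 5.
Row D is a plain Nim row of size 1, so its Grundy value is 1.
By the Sprague-Grundy theorem, the Grundy value of a sum of independent games is the XOR of the component values.
Combined value = 0 XOR 2 XOR 5 XOR 1 = 6.

6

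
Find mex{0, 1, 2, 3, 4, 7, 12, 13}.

5

The values 0, 1, 2, 3, 4 are all present; 5 is the first non-negative integer missing from the set.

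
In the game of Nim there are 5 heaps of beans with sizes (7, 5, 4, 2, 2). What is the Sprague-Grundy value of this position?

6

Nim-sum: 7 XOR 5 XOR 4 XOR 2 XOR 2 = 6.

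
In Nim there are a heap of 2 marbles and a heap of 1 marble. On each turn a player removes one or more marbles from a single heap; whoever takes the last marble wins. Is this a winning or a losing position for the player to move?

Winning position

Compute the nim-sum pairwise:
2 ⊕ 1 = 3
The nim-sum is 3 ≠ 0, so this is an N-position: the player to move can win.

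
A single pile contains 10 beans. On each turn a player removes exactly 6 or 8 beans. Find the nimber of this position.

Grundy values for subtraction set {6, 8}:
g(0) = mex{} = 0
g(1) = mex{} = 0
g(2) = mex{} = 0
g(3) = mex{} = 0
g(4) = mex{} = 0
g(5) = mex{} = 0
g(6) = mex{0} = 1
g(7) = mex{0} = 1
g(8) = mex{0} = 1
g(9) = mex{0} = 1
g(10) = mex{0} = 1
So g(10) = 1.

1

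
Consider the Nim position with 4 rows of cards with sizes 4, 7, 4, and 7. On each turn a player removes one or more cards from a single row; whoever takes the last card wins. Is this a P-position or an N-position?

P-position

Bitwise XOR of the heap sizes:
  100  (4)
  111  (7)
  100  (4)
  111  (7)
  ---
  000  (0)
The nim-sum is 0, so this is a P-position: the player to move is in a losing position under optimal play.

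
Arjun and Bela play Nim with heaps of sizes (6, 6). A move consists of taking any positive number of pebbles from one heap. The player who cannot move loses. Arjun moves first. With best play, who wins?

Bela wins

Nim-sum: 6 ⊕ 6 = 0.
The nim-sum is 0, so this is a P-position: the player to move is in a losing position under optimal play; Arjun is about to move from it and so loses — Bela wins.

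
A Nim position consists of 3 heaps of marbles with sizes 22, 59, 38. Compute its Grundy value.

11

Bitwise XOR of the heap sizes:
  010110  (22)
  111011  (59)
  100110  (38)
  ------
  001011  (11)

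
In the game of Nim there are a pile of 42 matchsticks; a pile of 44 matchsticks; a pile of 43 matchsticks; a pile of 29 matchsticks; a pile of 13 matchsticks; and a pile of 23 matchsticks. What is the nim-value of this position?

42

Nim-sum: 42 ^ 44 ^ 43 ^ 29 ^ 13 ^ 23 = 42.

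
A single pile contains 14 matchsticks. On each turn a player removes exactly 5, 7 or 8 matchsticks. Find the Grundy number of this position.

Build the Grundy sequence with g(k) = mex{g(k−s) : s ∈ {5, 7, 8}, s ≤ k}:
k:     0  1  2  3  4  5  6  7  8  9 10 11 12 13 14
g(k):  0  0  0  0  0  1  1  1  1  1  2  2  2  0  0
So g(14) = 0.

0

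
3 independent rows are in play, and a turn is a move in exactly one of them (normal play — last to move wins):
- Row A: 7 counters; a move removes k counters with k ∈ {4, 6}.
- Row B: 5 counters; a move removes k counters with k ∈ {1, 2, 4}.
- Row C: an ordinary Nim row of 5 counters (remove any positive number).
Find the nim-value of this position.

For row A, compute g(0), g(1), … with moves {4, 6}:
k:     0  1  2  3  4  5  6  7
g(k):  0  0  0  0  1  1  1  1
So g(7) = 1.
Build the Grundy sequence for row B with g(k) = mex{g(k−s) : s ∈ {1, 2, 4}, s ≤ k}:
k:     0  1  2  3  4  5
g(k):  0  1  2  0  1  2
So g(5) = 2.
Row C is a plain Nim row of size 5, so its Grundy value is 5.
By the Sprague-Grundy theorem, the Grundy value of a sum of independent games is the XOR of the component values.
Combined value = 1 XOR 2 XOR 5 = 6.

6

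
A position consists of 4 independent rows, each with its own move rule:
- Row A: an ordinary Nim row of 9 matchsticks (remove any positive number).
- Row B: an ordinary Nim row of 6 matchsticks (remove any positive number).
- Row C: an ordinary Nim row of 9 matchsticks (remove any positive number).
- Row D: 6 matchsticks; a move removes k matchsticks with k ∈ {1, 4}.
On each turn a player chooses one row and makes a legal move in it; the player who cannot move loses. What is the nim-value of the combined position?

Row A is a plain Nim row of size 9, so its Grundy value is 9.
Row B is a plain Nim row of size 6, so its Grundy value is 6.
Row C is a plain Nim row of size 9, so its Grundy value is 9.
Grundy values for row D (subtraction set {1, 4}):
k:     0  1  2  3  4  5  6
g(k):  0  1  0  1  2  0  1
So g(6) = 1.
The value of a disjunctive sum is the nim-sum of the parts.
Combined value = 9 ⊕ 6 ⊕ 9 ⊕ 1 = 7.

7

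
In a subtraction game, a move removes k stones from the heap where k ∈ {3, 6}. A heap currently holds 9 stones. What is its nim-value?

Compute g(0), g(1), … for moves {3, 6}:
k:     0  1  2  3  4  5  6  7  8  9
g(k):  0  0  0  1  1  1  2  2  2  0
So g(9) = 0.

0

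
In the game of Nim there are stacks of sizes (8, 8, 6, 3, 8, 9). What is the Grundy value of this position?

4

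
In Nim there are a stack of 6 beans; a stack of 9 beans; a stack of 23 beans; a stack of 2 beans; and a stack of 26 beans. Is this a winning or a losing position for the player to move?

In binary:
  00110  (6)
  01001  (9)
  10111  (23)
  00010  (2)
  11010  (26)
  -----
  00000  (0)
The nim-sum is 0, so this is a P-position: the player to move is in a losing position under optimal play.

Losing position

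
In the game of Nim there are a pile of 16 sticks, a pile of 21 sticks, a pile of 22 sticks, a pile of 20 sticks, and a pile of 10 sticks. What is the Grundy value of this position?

13

Nim-sum: 16 XOR 21 XOR 22 XOR 20 XOR 10 = 13.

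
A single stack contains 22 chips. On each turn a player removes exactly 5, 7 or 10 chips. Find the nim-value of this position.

1

Build the Grundy sequence with g(k) = mex{g(k−s) : s ∈ {5, 7, 10}, s ≤ k}:
k:     0  1  2  3  4  5  6  7  8  9 10 11 12 13 14 15 16 17 18 19 20 21 22
g(k):  0  0  0  0  0  1  1  1  1  1  2  2  2  2  2  0  0  0  0  0  1  1  1
So g(22) = 1.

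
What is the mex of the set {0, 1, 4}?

The values 0, 1 are all present; 2 is the first non-negative integer missing from the set.

2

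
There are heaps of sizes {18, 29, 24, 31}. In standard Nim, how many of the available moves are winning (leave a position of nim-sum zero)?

Compute the nim-sum pairwise:
18 ^ 29 = 15
15 ^ 24 = 23
23 ^ 31 = 8
The overall nim-sum is X = 8. A heap of size p has a winning move iff p XOR X < p (reduce it to p XOR X).
  18: 18 XOR 8 = 26 ≥ 18 — no move.
  29: 29 XOR 8 = 21 < 29 — winning move (to 21).
  24: 24 XOR 8 = 16 < 24 — winning move (to 16).
  31: 31 XOR 8 = 23 < 31 — winning move (to 23).
That gives 3 winning moves.

3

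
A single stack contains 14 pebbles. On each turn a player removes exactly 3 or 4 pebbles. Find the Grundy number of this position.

0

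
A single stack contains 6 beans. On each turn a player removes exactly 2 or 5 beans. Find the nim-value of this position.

1

Build the Grundy sequence with g(k) = mex{g(k−s) : s ∈ {2, 5}, s ≤ k}:
k:     0  1  2  3  4  5  6
g(k):  0  0  1  1  0  2  1
So g(6) = 1.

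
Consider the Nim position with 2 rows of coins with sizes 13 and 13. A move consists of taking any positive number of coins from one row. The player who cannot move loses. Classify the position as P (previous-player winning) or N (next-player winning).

Bitwise XOR of the heap sizes:
  1101  (13)
  1101  (13)
  ----
  0000  (0)
The nim-sum is 0, so this is a P-position: the player to move is in a losing position under optimal play.

P-position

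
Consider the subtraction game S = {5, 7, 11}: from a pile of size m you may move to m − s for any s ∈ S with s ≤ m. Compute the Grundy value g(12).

Compute g(0), g(1), … for moves {5, 7, 11}:
k:     0  1  2  3  4  5  6  7  8  9 10 11 12
g(k):  0  0  0  0  0  1  1  1  1  1  2  2  2
So g(12) = 2.

2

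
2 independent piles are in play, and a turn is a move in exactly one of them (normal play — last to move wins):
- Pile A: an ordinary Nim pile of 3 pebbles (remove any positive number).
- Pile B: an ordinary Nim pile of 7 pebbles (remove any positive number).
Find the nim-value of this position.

4

Pile A is a plain Nim pile of size 3, so its Grundy value is 3.
Pile B is a plain Nim pile of size 7, so its Grundy value is 7.
By the Sprague-Grundy theorem, the Grundy value of a sum of independent games is the XOR of the component values.
Combined value = 3 ⊕ 7 = 4.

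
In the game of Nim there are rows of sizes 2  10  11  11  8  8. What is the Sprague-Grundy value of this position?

8

Compute the nim-sum pairwise:
2 ⊕ 10 = 8
8 ⊕ 11 = 3
3 ⊕ 11 = 8
8 ⊕ 8 = 0
0 ⊕ 8 = 8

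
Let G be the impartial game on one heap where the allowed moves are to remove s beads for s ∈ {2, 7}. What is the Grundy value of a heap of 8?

2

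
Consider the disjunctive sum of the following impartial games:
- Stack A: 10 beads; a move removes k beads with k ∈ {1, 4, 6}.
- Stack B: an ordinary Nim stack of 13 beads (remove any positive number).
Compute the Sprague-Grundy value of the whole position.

13

For stack A, compute g(0), g(1), … with moves {1, 4, 6}:
g(0) = mex{} = 0
g(1) = mex{0} = 1
g(2) = mex{1} = 0
g(3) = mex{0} = 1
g(4) = mex{0,1} = 2
g(5) = mex{1,2} = 0
g(6) = mex{0} = 1
g(7) = mex{1} = 0
g(8) = mex{0,2} = 1
g(9) = mex{0,1} = 2
g(10) = mex{1,2} = 0
So g(10) = 0.
Stack B is a plain Nim stack of size 13, so its Grundy value is 13.
The value of a disjunctive sum is the nim-sum of the parts.
Combined value = 0 XOR 13 = 13.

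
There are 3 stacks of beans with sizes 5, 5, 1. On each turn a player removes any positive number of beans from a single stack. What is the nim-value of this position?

Write each in binary and XOR column by column:
  101  (5)
  101  (5)
  001  (1)
  ---
  001  (1)

1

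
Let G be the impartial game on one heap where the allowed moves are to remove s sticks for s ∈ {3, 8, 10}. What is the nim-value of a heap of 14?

2

Grundy values for subtraction set {3, 8, 10}:
k:     0  1  2  3  4  5  6  7  8  9 10 11 12 13 14
g(k):  0  0  0  1  1  1  0  0  2  1  1  3  2  0  2
So g(14) = 2.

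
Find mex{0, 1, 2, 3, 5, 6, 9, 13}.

4

The values 0, 1, 2, 3 are all present; 4 is the first non-negative integer missing from the set.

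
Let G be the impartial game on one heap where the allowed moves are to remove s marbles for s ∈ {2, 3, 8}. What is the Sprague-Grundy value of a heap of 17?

Compute g(0), g(1), … for moves {2, 3, 8}:
k:     0  1  2  3  4  5  6  7  8  9 10 11 12 13 14 15 16 17
g(k):  0  0  1  1  2  0  0  1  1  2  0  0  1  1  2  0  0  1
So g(17) = 1.

1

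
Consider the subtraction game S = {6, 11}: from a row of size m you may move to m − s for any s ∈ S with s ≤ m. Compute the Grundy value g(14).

2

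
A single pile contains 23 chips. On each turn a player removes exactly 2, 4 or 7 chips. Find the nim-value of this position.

1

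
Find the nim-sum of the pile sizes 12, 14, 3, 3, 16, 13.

Write each in binary and XOR column by column:
  01100  (12)
  01110  (14)
  00011  (3)
  00011  (3)
  10000  (16)
  01101  (13)
  -----
  11111  (31)

31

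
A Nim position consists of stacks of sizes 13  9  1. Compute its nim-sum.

5

Compute the nim-sum pairwise:
13 XOR 9 = 4
4 XOR 1 = 5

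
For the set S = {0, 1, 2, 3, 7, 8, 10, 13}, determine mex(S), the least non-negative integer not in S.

4

The values 0, 1, 2, 3 are all present; 4 is the first non-negative integer missing from the set.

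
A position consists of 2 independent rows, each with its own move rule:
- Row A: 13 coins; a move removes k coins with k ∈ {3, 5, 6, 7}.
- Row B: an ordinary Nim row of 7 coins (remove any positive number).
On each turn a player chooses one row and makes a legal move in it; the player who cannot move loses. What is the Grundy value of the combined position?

6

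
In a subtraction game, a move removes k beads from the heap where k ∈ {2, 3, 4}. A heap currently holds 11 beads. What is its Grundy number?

2

Build the Grundy sequence with g(k) = mex{g(k−s) : s ∈ {2, 3, 4}, s ≤ k}:
k:     0  1  2  3  4  5  6  7  8  9 10 11
g(k):  0  0  1  1  2  2  0  0  1  1  2  2
So g(11) = 2.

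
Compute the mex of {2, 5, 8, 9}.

0 is not in the set, so the mex is 0.

0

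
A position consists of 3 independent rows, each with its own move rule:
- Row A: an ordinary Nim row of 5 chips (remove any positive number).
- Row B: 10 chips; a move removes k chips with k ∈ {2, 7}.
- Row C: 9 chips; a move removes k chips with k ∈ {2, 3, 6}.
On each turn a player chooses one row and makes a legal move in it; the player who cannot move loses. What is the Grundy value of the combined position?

Row A is a plain Nim row of size 5, so its Grundy value is 5.
Grundy values for row B (subtraction set {2, 7}):
g(0) = mex{} = 0
g(1) = mex{} = 0
g(2) = mex{0} = 1
g(3) = mex{0} = 1
g(4) = mex{1} = 0
g(5) = mex{1} = 0
g(6) = mex{0} = 1
g(7) = mex{0} = 1
g(8) = mex{0,1} = 2
g(9) = mex{1} = 0
g(10) = mex{1,2} = 0
So g(10) = 0.
For row C, compute g(0), g(1), … with moves {2, 3, 6}:
k:     0  1  2  3  4  5  6  7  8  9
g(k):  0  0  1  1  2  0  3  1  2  0
So g(9) = 0.
By the Sprague-Grundy theorem, the Grundy value of a sum of independent games is the XOR of the component values.
Combined value = 5 ⊕ 0 ⊕ 0 = 5.

5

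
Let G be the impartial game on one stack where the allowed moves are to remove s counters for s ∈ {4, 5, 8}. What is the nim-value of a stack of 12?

Grundy values for subtraction set {4, 5, 8}:
k:     0  1  2  3  4  5  6  7  8  9 10 11 12
g(k):  0  0  0  0  1  1  1  1  2  2  2  2  0
So g(12) = 0.

0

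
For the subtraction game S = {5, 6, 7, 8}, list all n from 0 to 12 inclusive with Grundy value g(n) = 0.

0, 1, 2, 3, 4

Compute g(0), g(1), … for moves {5, 6, 7, 8}:
g(0) = mex{} = 0
g(1) = mex{} = 0
g(2) = mex{} = 0
g(3) = mex{} = 0
g(4) = mex{} = 0
g(5) = mex{0} = 1
g(6) = mex{0} = 1
g(7) = mex{0} = 1
g(8) = mex{0} = 1
g(9) = mex{0} = 1
g(10) = mex{0,1} = 2
g(11) = mex{0,1} = 2
g(12) = mex{0,1} = 2
The P-positions (g = 0) in 0..12 are 0, 1, 2, 3, 4.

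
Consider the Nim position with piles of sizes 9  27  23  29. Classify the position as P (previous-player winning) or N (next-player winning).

Compute the nim-sum pairwise:
9 XOR 27 = 18
18 XOR 23 = 5
5 XOR 29 = 24
The nim-sum is 24 ≠ 0, so this is an N-position: the player to move can win.

N-position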